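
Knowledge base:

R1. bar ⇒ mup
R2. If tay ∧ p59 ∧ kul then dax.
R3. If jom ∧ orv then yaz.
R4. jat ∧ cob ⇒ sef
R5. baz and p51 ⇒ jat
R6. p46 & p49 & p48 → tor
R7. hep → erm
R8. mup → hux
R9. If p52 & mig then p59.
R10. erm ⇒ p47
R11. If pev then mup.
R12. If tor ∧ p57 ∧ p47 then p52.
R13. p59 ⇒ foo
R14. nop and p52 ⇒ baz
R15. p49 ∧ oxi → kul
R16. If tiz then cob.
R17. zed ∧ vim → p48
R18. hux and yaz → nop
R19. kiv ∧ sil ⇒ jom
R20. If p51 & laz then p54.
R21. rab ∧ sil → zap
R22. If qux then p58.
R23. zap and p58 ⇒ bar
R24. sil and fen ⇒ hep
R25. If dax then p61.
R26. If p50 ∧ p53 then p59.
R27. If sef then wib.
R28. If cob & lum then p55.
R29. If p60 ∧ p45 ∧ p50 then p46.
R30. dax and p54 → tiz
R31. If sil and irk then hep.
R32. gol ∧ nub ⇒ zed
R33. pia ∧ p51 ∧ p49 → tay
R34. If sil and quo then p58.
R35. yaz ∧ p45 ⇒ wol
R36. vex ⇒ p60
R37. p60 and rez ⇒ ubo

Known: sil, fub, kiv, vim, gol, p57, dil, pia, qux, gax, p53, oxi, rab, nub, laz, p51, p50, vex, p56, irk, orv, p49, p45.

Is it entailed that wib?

kul  (by R15: p49, oxi)
jom  (by R19: kiv, sil)
p54  (by R20: p51, laz)
zap  (by R21: rab, sil)
p58  (by R22: qux)
bar  (by R23: zap, p58)
p59  (by R26: p50, p53)
hep  (by R31: sil, irk)
zed  (by R32: gol, nub)
tay  (by R33: pia, p51, p49)
p60  (by R36: vex)
mup  (by R1: bar)
dax  (by R2: tay, p59, kul)
yaz  (by R3: jom, orv)
erm  (by R7: hep)
hux  (by R8: mup)
p47  (by R10: erm)
p48  (by R17: zed, vim)
nop  (by R18: hux, yaz)
p46  (by R29: p60, p45, p50)
tiz  (by R30: dax, p54)
tor  (by R6: p46, p49, p48)
p52  (by R12: tor, p57, p47)
baz  (by R14: nop, p52)
cob  (by R16: tiz)
jat  (by R5: baz, p51)
sef  (by R4: jat, cob)
wib  (by R27: sef)

Yes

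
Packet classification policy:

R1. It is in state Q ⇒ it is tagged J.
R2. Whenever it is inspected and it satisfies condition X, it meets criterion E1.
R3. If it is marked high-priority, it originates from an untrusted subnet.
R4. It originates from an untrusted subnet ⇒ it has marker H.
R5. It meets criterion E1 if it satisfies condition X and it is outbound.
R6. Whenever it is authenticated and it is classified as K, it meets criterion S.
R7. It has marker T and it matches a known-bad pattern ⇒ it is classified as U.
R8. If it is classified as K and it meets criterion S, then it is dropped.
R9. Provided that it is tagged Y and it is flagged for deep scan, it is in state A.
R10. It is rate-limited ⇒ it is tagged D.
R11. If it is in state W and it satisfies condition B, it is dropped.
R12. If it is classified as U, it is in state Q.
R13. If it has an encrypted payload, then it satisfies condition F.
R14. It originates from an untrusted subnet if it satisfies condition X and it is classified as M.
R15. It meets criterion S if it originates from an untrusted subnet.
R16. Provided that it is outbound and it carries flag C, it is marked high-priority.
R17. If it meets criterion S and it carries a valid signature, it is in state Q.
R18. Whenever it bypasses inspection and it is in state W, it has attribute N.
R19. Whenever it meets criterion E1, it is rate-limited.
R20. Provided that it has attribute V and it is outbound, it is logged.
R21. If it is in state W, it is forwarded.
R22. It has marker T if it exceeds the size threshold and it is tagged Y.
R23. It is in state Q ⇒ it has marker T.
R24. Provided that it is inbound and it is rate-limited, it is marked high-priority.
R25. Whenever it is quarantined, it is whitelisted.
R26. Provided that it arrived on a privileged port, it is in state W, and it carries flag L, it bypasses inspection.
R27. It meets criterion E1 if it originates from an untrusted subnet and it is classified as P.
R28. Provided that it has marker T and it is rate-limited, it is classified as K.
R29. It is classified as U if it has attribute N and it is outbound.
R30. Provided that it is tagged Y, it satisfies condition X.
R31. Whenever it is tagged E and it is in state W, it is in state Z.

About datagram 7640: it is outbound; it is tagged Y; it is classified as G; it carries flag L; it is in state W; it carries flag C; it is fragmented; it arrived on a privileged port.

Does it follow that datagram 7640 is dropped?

By R16 (it is outbound, it carries flag C): it is marked high-priority.
By R26 (it arrived on a privileged port, it is in state W, it carries flag L): it bypasses inspection.
By R30 (it is tagged Y): it satisfies condition X.
By R3 (it is marked high-priority): it originates from an untrusted subnet.
By R5 (it satisfies condition X, it is outbound): it meets criterion E1.
By R15 (it originates from an untrusted subnet): it meets criterion S.
By R18 (it bypasses inspection, it is in state W): it has attribute N.
By R19 (it meets criterion E1): it is rate-limited.
By R29 (it has attribute N, it is outbound): it is classified as U.
By R12 (it is classified as U): it is in state Q.
By R23 (it is in state Q): it has marker T.
By R28 (it has marker T, it is rate-limited): it is classified as K.
By R8 (it is classified as K, it meets criterion S): it is dropped.

Yes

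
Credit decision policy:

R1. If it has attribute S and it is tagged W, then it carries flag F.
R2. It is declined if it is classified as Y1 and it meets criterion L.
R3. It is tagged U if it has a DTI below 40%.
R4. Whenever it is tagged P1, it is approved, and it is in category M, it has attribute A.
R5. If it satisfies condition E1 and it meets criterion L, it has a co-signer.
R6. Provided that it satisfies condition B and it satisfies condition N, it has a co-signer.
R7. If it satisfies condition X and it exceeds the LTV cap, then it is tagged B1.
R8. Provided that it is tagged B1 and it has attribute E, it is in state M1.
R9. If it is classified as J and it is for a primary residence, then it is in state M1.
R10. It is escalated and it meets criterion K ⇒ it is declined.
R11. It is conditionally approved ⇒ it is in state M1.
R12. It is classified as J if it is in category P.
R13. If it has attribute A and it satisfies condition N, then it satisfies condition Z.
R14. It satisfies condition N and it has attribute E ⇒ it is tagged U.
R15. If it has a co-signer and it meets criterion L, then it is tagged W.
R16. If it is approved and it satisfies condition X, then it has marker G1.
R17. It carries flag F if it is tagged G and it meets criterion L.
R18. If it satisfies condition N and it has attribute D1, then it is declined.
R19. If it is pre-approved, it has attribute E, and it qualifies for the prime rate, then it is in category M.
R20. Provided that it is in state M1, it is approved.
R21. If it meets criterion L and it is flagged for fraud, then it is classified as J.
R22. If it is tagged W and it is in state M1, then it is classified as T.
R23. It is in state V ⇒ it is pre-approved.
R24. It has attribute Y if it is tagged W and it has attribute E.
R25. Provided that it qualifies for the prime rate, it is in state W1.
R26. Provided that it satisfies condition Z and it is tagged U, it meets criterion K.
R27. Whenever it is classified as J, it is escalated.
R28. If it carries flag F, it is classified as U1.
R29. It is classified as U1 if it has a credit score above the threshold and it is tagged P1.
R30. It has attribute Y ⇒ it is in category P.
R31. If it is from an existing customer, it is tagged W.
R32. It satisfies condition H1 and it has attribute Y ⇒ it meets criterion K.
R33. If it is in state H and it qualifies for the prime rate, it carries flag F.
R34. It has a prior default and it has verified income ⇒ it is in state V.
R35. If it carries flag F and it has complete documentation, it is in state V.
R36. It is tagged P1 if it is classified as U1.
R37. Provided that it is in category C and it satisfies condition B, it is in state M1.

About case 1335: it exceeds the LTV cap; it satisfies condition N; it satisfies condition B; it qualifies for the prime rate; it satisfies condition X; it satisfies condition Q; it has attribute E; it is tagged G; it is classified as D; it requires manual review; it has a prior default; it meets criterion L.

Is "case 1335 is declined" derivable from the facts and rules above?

Forward chaining from the given facts derives: has a co-signer, is tagged B1, is in state M1, is tagged U, is tagged W, carries flag F, is approved, is classified as T, has attribute Y, is in state W1, is classified as U1, is in category P, is tagged P1, is classified as J, has marker G1, is escalated.
Rules concluding "it is declined": R2 needs "it is classified as Y1"; R10 needs "it meets criterion K"; R18 needs "it has attribute D1" — none of these are established.

No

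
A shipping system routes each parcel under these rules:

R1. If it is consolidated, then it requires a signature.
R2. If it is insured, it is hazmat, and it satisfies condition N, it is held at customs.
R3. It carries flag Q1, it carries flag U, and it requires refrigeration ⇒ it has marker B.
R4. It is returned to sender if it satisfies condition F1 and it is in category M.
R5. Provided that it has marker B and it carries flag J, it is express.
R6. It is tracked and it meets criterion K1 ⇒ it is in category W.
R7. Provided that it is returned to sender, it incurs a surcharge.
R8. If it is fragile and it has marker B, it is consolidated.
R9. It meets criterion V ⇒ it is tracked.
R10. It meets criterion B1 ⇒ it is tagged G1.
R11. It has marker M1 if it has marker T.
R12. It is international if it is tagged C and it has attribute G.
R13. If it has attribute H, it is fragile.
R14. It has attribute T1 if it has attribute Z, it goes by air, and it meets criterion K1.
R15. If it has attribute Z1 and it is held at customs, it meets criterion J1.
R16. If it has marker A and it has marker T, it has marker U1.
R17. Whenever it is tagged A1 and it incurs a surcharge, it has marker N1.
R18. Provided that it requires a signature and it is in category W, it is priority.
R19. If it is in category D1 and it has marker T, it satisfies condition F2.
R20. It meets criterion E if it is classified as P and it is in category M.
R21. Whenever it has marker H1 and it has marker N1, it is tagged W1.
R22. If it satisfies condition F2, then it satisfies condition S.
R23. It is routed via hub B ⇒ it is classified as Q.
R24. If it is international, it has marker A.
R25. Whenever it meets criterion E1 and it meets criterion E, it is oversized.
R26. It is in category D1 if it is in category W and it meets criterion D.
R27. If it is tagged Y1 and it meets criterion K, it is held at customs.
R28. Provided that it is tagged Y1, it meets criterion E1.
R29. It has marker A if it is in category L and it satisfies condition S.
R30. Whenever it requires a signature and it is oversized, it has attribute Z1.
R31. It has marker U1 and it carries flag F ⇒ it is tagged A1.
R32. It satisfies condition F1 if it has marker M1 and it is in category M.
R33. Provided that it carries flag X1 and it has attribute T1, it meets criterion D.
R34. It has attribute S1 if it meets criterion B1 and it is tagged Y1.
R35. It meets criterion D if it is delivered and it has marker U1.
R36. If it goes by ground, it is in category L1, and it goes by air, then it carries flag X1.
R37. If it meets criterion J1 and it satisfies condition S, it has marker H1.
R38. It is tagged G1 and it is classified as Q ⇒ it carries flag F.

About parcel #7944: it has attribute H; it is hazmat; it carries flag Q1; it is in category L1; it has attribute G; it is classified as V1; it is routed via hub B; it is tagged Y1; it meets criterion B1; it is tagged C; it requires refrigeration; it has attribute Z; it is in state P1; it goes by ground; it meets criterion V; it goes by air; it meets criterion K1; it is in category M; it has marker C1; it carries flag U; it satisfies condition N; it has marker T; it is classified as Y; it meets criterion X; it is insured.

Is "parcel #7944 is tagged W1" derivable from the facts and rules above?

No

Forward chaining from the given facts derives: is held at customs, has marker B, is tracked, is tagged G1, has marker M1, is international, is fragile, has attribute T1, is classified as Q, has marker A, meets criterion E1, satisfies condition F1, has attribute S1, carries flag X1, carries flag F, is returned to sender, is in category W, incurs a surcharge, is consolidated, has marker U1, is tagged A1, meets criterion D, requires a signature, has marker N1, is priority, is in category D1, satisfies condition F2, satisfies condition S.
The only rule concluding "it is tagged W1" is R21, which needs "it has marker H1"; that is never established.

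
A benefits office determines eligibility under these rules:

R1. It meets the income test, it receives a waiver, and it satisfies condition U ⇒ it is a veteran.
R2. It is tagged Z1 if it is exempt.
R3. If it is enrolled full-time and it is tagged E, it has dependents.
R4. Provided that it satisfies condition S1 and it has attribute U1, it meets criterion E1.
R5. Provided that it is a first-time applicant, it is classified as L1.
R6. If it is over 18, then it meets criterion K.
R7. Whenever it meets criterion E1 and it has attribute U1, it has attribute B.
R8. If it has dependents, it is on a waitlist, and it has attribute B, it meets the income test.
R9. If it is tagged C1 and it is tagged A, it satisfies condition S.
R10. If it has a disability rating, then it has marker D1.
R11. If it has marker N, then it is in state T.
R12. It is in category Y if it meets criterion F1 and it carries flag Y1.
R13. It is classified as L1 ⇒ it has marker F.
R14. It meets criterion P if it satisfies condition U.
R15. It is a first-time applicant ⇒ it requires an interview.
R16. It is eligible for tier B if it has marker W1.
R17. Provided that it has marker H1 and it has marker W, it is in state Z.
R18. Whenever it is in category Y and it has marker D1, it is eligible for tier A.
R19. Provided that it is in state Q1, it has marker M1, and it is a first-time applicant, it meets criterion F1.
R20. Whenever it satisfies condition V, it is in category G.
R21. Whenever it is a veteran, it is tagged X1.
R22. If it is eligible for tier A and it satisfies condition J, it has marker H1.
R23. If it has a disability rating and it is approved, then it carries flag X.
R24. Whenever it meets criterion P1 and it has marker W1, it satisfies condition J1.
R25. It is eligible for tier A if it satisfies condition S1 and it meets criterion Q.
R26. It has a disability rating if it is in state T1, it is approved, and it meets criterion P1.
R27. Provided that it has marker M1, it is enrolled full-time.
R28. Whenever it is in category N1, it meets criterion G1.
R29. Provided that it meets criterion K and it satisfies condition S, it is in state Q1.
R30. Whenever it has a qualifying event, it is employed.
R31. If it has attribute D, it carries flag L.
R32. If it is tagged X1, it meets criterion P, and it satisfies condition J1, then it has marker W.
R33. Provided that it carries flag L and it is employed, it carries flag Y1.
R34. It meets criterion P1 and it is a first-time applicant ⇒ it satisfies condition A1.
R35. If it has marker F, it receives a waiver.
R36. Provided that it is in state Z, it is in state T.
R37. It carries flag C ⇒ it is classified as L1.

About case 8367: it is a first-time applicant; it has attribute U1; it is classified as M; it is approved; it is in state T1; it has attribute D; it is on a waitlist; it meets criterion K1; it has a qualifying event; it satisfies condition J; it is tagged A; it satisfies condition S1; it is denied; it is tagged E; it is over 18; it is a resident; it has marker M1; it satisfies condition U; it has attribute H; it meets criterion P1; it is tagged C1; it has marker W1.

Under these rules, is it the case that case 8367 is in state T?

Yes

By R4 (it satisfies condition S1, it has attribute U1): it meets criterion E1.
By R5 (it is a first-time applicant): it is classified as L1.
By R6 (it is over 18): it meets criterion K.
By R7 (it meets criterion E1, it has attribute U1): it has attribute B.
By R9 (it is tagged C1, it is tagged A): it satisfies condition S.
By R13 (it is classified as L1): it has marker F.
By R14 (it satisfies condition U): it meets criterion P.
By R24 (it meets criterion P1, it has marker W1): it satisfies condition J1.
By R26 (it is in state T1, it is approved, it meets criterion P1): it has a disability rating.
By R27 (it has marker M1): it is enrolled full-time.
By R29 (it meets criterion K, it satisfies condition S): it is in state Q1.
By R30 (it has a qualifying event): it is employed.
By R31 (it has attribute D): it carries flag L.
By R33 (it carries flag L, it is employed): it carries flag Y1.
By R35 (it has marker F): it receives a waiver.
By R3 (it is enrolled full-time, it is tagged E): it has dependents.
By R8 (it has dependents, it is on a waitlist, it has attribute B): it meets the income test.
By R10 (it has a disability rating): it has marker D1.
By R19 (it is in state Q1, it has marker M1, it is a first-time applicant): it meets criterion F1.
By R1 (it meets the income test, it receives a waiver, it satisfies condition U): it is a veteran.
By R12 (it meets criterion F1, it carries flag Y1): it is in category Y.
By R18 (it is in category Y, it has marker D1): it is eligible for tier A.
By R21 (it is a veteran): it is tagged X1.
By R22 (it is eligible for tier A, it satisfies condition J): it has marker H1.
By R32 (it is tagged X1, it meets criterion P, it satisfies condition J1): it has marker W.
By R17 (it has marker H1, it has marker W): it is in state Z.
By R36 (it is in state Z): it is in state T.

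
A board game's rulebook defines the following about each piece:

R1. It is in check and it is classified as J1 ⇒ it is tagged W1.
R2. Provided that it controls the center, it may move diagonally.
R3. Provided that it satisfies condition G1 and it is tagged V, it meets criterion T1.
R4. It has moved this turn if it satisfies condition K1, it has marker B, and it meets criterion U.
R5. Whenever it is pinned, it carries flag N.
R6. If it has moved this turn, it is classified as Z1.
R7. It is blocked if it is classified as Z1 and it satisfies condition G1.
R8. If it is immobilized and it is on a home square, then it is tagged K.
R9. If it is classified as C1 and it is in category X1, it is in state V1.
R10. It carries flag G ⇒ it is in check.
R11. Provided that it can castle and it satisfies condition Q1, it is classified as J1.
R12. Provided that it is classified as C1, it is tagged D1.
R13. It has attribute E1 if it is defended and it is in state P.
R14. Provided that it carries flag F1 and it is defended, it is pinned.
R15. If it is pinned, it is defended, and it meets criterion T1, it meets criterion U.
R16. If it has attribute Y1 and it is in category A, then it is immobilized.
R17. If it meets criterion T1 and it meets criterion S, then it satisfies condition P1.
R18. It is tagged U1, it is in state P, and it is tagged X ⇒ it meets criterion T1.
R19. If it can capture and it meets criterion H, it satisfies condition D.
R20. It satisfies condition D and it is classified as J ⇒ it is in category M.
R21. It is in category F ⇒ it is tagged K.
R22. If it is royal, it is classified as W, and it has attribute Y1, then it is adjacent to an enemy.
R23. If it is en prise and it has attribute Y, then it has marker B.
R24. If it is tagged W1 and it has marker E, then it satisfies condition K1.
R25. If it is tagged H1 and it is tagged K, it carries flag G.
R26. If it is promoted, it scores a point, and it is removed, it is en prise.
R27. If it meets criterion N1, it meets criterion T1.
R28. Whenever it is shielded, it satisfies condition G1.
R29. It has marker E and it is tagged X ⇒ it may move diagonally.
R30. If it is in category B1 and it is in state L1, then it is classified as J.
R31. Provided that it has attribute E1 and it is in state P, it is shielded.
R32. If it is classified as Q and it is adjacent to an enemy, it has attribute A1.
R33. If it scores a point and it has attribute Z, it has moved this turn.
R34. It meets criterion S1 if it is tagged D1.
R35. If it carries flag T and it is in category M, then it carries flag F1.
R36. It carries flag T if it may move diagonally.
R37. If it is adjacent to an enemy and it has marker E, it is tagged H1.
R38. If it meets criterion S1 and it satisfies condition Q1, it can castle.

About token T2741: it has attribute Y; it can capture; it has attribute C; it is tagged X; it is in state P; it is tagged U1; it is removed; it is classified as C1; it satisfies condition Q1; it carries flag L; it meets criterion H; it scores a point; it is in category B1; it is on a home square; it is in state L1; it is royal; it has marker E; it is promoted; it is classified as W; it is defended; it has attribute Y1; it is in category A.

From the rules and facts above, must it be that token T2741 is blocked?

Yes

By R12 (it is classified as C1): it is tagged D1.
By R13 (it is defended, it is in state P): it has attribute E1.
By R16 (it has attribute Y1, it is in category A): it is immobilized.
By R18 (it is tagged U1, it is in state P, it is tagged X): it meets criterion T1.
By R19 (it can capture, it meets criterion H): it satisfies condition D.
By R22 (it is royal, it is classified as W, it has attribute Y1): it is adjacent to an enemy.
By R26 (it is promoted, it scores a point, it is removed): it is en prise.
By R29 (it has marker E, it is tagged X): it may move diagonally.
By R30 (it is in category B1, it is in state L1): it is classified as J.
By R31 (it has attribute E1, it is in state P): it is shielded.
By R34 (it is tagged D1): it meets criterion S1.
By R36 (it may move diagonally): it carries flag T.
By R37 (it is adjacent to an enemy, it has marker E): it is tagged H1.
By R38 (it meets criterion S1, it satisfies condition Q1): it can castle.
By R8 (it is immobilized, it is on a home square): it is tagged K.
By R11 (it can castle, it satisfies condition Q1): it is classified as J1.
By R20 (it satisfies condition D, it is classified as J): it is in category M.
By R23 (it is en prise, it has attribute Y): it has marker B.
By R25 (it is tagged H1, it is tagged K): it carries flag G.
By R28 (it is shielded): it satisfies condition G1.
By R35 (it carries flag T, it is in category M): it carries flag F1.
By R10 (it carries flag G): it is in check.
By R14 (it carries flag F1, it is defended): it is pinned.
By R15 (it is pinned, it is defended, it meets criterion T1): it meets criterion U.
By R1 (it is in check, it is classified as J1): it is tagged W1.
By R24 (it is tagged W1, it has marker E): it satisfies condition K1.
By R4 (it satisfies condition K1, it has marker B, it meets criterion U): it has moved this turn.
By R6 (it has moved this turn): it is classified as Z1.
By R7 (it is classified as Z1, it satisfies condition G1): it is blocked.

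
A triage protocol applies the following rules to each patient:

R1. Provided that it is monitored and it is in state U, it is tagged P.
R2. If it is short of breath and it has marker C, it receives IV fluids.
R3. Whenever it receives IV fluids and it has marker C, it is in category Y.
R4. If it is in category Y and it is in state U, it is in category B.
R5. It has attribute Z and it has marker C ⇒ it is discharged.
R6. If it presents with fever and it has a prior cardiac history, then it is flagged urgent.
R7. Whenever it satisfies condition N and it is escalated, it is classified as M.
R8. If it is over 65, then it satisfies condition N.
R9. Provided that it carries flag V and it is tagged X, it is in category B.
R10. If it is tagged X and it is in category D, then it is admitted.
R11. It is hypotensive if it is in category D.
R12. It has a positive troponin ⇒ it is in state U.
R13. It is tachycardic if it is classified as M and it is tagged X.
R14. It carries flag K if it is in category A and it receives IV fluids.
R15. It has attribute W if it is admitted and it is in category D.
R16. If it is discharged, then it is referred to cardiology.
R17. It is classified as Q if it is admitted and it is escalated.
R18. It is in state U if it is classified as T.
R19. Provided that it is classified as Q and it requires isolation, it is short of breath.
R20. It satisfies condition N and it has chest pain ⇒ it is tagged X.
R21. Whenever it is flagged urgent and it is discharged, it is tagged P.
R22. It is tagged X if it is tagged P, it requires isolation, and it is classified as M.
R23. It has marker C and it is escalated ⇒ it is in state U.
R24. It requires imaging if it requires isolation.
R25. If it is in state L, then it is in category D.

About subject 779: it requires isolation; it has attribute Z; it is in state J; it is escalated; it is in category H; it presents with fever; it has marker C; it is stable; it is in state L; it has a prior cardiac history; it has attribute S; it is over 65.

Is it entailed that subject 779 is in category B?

Yes

By R5 (it has attribute Z, it has marker C): it is discharged.
By R6 (it presents with fever, it has a prior cardiac history): it is flagged urgent.
By R8 (it is over 65): it satisfies condition N.
By R21 (it is flagged urgent, it is discharged): it is tagged P.
By R23 (it has marker C, it is escalated): it is in state U.
By R25 (it is in state L): it is in category D.
By R7 (it satisfies condition N, it is escalated): it is classified as M.
By R22 (it is tagged P, it requires isolation, it is classified as M): it is tagged X.
By R10 (it is tagged X, it is in category D): it is admitted.
By R17 (it is admitted, it is escalated): it is classified as Q.
By R19 (it is classified as Q, it requires isolation): it is short of breath.
By R2 (it is short of breath, it has marker C): it receives IV fluids.
By R3 (it receives IV fluids, it has marker C): it is in category Y.
By R4 (it is in category Y, it is in state U): it is in category B.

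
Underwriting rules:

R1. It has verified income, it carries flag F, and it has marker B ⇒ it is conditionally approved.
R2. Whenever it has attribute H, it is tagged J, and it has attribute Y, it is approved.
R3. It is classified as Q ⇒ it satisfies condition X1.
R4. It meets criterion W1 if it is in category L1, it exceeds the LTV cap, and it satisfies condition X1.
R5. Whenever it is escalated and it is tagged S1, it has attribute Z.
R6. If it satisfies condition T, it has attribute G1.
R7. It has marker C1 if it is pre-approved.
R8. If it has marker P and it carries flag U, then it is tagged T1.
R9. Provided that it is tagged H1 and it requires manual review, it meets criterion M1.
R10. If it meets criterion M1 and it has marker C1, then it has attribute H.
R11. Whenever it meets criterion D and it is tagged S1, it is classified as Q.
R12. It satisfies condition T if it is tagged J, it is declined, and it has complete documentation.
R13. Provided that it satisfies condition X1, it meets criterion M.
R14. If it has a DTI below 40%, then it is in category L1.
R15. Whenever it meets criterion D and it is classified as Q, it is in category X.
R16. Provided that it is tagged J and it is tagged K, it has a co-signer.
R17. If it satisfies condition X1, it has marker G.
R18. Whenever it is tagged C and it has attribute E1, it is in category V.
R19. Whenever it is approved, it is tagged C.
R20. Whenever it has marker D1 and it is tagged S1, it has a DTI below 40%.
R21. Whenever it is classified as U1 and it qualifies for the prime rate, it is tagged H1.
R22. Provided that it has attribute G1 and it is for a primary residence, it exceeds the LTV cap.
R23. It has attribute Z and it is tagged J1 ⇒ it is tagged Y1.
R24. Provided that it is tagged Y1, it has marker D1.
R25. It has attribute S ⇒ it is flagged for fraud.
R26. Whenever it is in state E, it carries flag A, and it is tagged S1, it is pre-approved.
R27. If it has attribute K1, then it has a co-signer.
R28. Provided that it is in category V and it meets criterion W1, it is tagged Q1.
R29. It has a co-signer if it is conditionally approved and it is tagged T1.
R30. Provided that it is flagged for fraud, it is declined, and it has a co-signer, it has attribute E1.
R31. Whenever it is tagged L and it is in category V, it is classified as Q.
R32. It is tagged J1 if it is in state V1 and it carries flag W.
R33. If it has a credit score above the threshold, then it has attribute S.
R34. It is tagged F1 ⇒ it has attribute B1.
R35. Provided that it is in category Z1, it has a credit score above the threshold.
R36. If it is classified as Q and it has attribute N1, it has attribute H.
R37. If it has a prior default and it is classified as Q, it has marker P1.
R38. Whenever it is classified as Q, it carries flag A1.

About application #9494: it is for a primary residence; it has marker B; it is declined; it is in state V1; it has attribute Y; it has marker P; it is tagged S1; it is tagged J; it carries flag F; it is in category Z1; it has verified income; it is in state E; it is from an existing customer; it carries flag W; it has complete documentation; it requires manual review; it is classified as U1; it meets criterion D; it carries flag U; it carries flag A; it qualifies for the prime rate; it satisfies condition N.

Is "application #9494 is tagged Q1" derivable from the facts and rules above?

Forward chaining from the given facts derives: is conditionally approved, is tagged T1, is classified as Q, satisfies condition T, is in category X, is tagged H1, is pre-approved, has a co-signer, is tagged J1, has a credit score above the threshold, carries flag A1, satisfies condition X1, has attribute G1, has marker C1, meets criterion M1, has attribute H, meets criterion M, has marker G, exceeds the LTV cap, has attribute S, is approved, is tagged C, is flagged for fraud, has attribute E1, is in category V.
The only rule concluding "it is tagged Q1" is R28, which needs "it meets criterion W1"; that is never established.

No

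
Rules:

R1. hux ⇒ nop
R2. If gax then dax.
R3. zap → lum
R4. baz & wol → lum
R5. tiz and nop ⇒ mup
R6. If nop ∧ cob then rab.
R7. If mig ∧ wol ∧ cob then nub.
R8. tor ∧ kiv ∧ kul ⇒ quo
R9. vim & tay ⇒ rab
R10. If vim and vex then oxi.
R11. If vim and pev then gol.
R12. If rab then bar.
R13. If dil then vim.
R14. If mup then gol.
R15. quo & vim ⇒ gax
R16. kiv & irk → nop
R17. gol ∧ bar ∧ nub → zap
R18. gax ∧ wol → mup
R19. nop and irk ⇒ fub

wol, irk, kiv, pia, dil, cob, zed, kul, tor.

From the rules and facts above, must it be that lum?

Forward chaining from the given facts derives: quo, vim, gax, nop, mup, fub, dax, rab, bar, gol.
Rules concluding lum: R3 needs zap; R4 needs baz — none of these are established.

No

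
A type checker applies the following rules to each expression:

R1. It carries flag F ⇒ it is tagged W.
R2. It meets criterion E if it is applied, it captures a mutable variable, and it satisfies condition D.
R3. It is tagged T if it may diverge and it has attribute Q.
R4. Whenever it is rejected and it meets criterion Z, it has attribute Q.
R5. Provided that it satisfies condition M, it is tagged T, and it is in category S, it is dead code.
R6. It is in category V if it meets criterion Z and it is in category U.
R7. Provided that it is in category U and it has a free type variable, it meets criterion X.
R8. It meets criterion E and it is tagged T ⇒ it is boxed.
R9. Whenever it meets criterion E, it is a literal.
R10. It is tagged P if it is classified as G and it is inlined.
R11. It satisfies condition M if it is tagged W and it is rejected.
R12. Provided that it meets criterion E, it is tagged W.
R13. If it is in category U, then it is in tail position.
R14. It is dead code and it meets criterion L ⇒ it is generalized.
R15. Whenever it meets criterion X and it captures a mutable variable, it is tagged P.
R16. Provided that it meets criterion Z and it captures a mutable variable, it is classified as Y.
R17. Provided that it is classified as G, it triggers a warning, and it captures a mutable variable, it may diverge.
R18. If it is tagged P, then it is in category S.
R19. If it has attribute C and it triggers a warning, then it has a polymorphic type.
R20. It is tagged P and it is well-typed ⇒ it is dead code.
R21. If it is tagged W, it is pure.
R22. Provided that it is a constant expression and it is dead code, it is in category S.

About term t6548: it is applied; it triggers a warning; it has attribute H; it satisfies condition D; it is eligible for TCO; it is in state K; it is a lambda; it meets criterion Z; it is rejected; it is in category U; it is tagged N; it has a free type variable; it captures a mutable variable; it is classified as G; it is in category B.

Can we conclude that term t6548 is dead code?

Yes

By R2 (it is applied, it captures a mutable variable, it satisfies condition D): it meets criterion E.
By R4 (it is rejected, it meets criterion Z): it has attribute Q.
By R7 (it is in category U, it has a free type variable): it meets criterion X.
By R12 (it meets criterion E): it is tagged W.
By R15 (it meets criterion X, it captures a mutable variable): it is tagged P.
By R17 (it is classified as G, it triggers a warning, it captures a mutable variable): it may diverge.
By R18 (it is tagged P): it is in category S.
By R3 (it may diverge, it has attribute Q): it is tagged T.
By R11 (it is tagged W, it is rejected): it satisfies condition M.
By R5 (it satisfies condition M, it is tagged T, it is in category S): it is dead code.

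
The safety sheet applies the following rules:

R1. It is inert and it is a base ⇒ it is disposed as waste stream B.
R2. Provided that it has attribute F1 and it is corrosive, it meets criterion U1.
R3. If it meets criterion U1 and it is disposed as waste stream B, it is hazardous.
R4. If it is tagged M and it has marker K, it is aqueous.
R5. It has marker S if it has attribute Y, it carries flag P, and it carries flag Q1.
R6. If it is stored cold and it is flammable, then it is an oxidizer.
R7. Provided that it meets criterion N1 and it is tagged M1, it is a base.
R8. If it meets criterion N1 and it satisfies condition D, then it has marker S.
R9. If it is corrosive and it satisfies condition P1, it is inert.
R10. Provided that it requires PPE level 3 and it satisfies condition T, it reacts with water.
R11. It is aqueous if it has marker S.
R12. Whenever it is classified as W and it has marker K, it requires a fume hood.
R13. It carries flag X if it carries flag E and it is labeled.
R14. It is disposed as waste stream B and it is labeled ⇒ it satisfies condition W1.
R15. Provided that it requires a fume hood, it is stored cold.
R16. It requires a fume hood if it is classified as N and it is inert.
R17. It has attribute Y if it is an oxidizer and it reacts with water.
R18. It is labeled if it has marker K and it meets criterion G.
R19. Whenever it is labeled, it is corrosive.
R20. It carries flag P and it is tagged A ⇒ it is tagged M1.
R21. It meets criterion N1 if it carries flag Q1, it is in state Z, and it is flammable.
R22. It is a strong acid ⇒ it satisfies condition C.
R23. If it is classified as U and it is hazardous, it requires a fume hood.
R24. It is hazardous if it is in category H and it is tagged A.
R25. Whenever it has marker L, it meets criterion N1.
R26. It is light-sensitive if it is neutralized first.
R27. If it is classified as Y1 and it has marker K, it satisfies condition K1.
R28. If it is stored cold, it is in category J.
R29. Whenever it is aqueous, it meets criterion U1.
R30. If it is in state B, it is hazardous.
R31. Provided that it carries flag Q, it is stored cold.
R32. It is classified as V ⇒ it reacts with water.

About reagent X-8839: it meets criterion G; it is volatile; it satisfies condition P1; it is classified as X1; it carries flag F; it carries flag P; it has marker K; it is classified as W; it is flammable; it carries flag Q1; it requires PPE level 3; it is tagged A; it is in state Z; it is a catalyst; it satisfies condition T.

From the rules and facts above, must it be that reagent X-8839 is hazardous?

Yes

By R10 (it requires PPE level 3, it satisfies condition T): it reacts with water.
By R12 (it is classified as W, it has marker K): it requires a fume hood.
By R15 (it requires a fume hood): it is stored cold.
By R18 (it has marker K, it meets criterion G): it is labeled.
By R19 (it is labeled): it is corrosive.
By R20 (it carries flag P, it is tagged A): it is tagged M1.
By R21 (it carries flag Q1, it is in state Z, it is flammable): it meets criterion N1.
By R6 (it is stored cold, it is flammable): it is an oxidizer.
By R7 (it meets criterion N1, it is tagged M1): it is a base.
By R9 (it is corrosive, it satisfies condition P1): it is inert.
By R17 (it is an oxidizer, it reacts with water): it has attribute Y.
By R1 (it is inert, it is a base): it is disposed as waste stream B.
By R5 (it has attribute Y, it carries flag P, it carries flag Q1): it has marker S.
By R11 (it has marker S): it is aqueous.
By R29 (it is aqueous): it meets criterion U1.
By R3 (it meets criterion U1, it is disposed as waste stream B): it is hazardous.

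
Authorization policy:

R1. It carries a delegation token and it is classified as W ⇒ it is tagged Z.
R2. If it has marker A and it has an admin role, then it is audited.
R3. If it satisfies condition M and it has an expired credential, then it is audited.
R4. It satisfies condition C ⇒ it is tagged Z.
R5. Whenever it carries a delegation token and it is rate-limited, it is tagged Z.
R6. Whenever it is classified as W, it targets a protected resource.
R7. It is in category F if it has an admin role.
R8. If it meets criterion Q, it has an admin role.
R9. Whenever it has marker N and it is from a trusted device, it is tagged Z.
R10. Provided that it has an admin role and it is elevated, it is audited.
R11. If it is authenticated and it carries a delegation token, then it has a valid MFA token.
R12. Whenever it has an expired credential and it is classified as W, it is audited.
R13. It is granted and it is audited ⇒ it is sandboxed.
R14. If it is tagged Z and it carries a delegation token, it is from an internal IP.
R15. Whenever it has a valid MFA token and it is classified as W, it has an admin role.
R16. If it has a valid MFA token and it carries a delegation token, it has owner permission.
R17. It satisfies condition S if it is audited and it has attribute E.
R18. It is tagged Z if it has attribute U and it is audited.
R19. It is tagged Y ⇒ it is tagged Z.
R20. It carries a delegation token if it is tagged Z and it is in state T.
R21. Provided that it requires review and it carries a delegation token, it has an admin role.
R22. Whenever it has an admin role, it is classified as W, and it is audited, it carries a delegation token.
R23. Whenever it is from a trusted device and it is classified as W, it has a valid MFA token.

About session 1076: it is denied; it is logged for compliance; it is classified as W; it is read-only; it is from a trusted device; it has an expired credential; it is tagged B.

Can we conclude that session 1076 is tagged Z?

By R12 (it has an expired credential, it is classified as W): it is audited.
By R23 (it is from a trusted device, it is classified as W): it has a valid MFA token.
By R15 (it has a valid MFA token, it is classified as W): it has an admin role.
By R22 (it has an admin role, it is classified as W, it is audited): it carries a delegation token.
By R1 (it carries a delegation token, it is classified as W): it is tagged Z.

Yes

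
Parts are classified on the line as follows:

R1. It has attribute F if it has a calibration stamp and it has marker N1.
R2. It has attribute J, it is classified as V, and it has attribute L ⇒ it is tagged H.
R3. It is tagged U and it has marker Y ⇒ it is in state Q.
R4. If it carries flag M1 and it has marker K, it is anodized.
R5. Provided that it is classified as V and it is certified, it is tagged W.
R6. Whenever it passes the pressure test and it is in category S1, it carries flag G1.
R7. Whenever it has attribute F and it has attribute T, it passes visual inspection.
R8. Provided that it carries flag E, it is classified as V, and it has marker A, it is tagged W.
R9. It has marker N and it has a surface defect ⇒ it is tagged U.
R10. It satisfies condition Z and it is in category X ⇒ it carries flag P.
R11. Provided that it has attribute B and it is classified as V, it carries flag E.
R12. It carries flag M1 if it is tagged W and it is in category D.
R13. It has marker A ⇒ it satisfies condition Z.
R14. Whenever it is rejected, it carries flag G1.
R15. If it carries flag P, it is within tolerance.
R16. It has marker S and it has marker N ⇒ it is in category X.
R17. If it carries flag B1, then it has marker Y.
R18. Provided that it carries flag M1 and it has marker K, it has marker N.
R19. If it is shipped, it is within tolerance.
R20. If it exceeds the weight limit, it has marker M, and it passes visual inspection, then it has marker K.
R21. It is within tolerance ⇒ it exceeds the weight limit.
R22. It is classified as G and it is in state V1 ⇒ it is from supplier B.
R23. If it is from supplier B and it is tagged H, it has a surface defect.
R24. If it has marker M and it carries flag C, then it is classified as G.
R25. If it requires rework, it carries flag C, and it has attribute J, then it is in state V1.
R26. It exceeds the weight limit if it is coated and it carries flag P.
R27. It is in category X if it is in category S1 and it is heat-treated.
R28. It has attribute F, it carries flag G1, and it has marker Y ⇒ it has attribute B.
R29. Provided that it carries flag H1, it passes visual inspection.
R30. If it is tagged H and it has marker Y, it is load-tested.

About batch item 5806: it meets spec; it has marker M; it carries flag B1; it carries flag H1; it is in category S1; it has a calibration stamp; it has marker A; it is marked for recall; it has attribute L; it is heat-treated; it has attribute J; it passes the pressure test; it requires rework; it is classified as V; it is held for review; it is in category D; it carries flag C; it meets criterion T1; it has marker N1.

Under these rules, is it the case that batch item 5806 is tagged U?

Yes

By R1 (it has a calibration stamp, it has marker N1): it has attribute F.
By R2 (it has attribute J, it is classified as V, it has attribute L): it is tagged H.
By R6 (it passes the pressure test, it is in category S1): it carries flag G1.
By R13 (it has marker A): it satisfies condition Z.
By R17 (it carries flag B1): it has marker Y.
By R24 (it has marker M, it carries flag C): it is classified as G.
By R25 (it requires rework, it carries flag C, it has attribute J): it is in state V1.
By R27 (it is in category S1, it is heat-treated): it is in category X.
By R28 (it has attribute F, it carries flag G1, it has marker Y): it has attribute B.
By R29 (it carries flag H1): it passes visual inspection.
By R10 (it satisfies condition Z, it is in category X): it carries flag P.
By R11 (it has attribute B, it is classified as V): it carries flag E.
By R15 (it carries flag P): it is within tolerance.
By R21 (it is within tolerance): it exceeds the weight limit.
By R22 (it is classified as G, it is in state V1): it is from supplier B.
By R23 (it is from supplier B, it is tagged H): it has a surface defect.
By R8 (it carries flag E, it is classified as V, it has marker A): it is tagged W.
By R12 (it is tagged W, it is in category D): it carries flag M1.
By R20 (it exceeds the weight limit, it has marker M, it passes visual inspection): it has marker K.
By R18 (it carries flag M1, it has marker K): it has marker N.
By R9 (it has marker N, it has a surface defect): it is tagged U.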